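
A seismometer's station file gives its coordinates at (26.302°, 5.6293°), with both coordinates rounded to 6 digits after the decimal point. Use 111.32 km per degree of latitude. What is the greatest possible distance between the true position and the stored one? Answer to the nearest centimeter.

Rounding to 6 decimal places leaves each coordinate within ±5e-07° of the true value.
North–south component: 5e-07° × 111320 = 0.05566 m.
E–W at 26.302°: 5e-07° × 111320 × cos 26.302° = 5e-07 × 111320 × 0.8965 ≈ 0.0498976 m.
The two errors are perpendicular, so the maximum displacement is √(0.05566² + 0.0498976²) ≈ 0.0747516 m.
That is 0.0747516 m = 7.4752 cm.

7 centimeters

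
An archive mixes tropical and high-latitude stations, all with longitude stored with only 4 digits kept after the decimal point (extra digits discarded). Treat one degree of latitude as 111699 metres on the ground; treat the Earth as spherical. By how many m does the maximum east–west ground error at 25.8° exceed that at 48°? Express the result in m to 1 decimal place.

Truncating at 4 decimal places can drop up to a full unit in the last place, so the longitude may be off by as much as 0.0001°.
At 25.8°: 0.0001° × 111699 × cos 25.8° = 0.0001 × 111699 × 0.9003 ≈ 10.056 m.
Error at 48° = 0.0001° × 111699 × cos 48° ≈ 11.17 × 0.6691 = 7.4741 m.
Difference: 10.056 − 7.4741 = 2.5823 m.

2.6 m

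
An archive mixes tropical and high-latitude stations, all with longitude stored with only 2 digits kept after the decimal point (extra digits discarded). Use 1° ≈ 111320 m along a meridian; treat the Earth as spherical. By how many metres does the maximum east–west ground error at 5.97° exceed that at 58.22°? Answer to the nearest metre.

Truncating at 2 decimal places can drop up to a full unit in the last place, so the longitude may be off by as much as 0.01°.
Error at 5.97° = 0.01° × 111320 × cos 5.97° ≈ 1113.2 × 0.9946 = 1107.2 m.
At 58.22°: 0.01° × 111320 × cos 58.22° = 0.01 × 111320 × 0.5267 ≈ 586.28 m.
So the lower-latitude error exceeds the higher by 1107.2 − 586.28 = 520.89 m.

521 metres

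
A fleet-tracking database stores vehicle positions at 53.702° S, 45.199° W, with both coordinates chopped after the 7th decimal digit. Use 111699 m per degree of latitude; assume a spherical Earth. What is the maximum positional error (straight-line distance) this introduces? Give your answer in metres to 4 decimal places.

Truncating at 7 decimal places can drop up to a full unit in the last place, so each coordinate may be off by as much as 1e-07°.
North–south component: 1e-07° × 111699 = 0.0111699 m.
East–west component at 53.702°: 1e-07° × 111699 × cos 53.702° ≈ 1e-07 × 66124.1 ≈ 0.00661241 m.
The two errors are perpendicular, so the maximum displacement is √(0.0111699² + 0.00661241²) ≈ 0.0129804 m.

0.0130 metres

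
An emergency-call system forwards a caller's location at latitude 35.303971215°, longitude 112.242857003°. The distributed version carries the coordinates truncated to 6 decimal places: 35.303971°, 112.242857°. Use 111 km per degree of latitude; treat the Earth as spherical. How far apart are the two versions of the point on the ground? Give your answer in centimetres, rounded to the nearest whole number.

The latitude changed by +0.000000215° and the longitude by +0.000000003°.
North–south shift: 0.000000215 × 111000 = 0.023865 m.
East–west at this latitude: 0.000000003° × 111000 × cos 35.304° ≈ 0.000000003 × 90586.8 = 0.00027176 m.
Hypotenuse of the two orthogonal shifts: √(0.023865² + 0.00027176²) = 0.0238665 m.
That is 0.0238665 m = 2.3867 cm.

2 centimetres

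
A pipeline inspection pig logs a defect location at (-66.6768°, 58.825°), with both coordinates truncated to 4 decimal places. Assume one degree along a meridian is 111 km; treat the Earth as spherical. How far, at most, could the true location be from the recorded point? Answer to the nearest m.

Truncating at 4 decimal places can drop up to a full unit in the last place, so each coordinate may be off by as much as 0.0001°.
Latitude error → 0.0001 × 111000 = 11.1 m along the meridian.
East–west component at 66.6768°: 0.0001° × 111000 × cos 66.6768° ≈ 0.0001 × 43946.8 ≈ 4.39468 m.
Worst case both components are at the extreme and orthogonal: √(11.1² + 4.39468²) ≈ 11.9383 m.

12 m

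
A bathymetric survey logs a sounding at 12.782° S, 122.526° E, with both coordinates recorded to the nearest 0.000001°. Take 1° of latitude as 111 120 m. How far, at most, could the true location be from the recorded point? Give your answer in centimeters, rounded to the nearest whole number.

8 centimeters

Rounding to 6 decimal places leaves each coordinate within ±5e-07° of the true value.
Latitude error → 5e-07 × 111120 = 0.05556 m along the meridian.
Longitude error → 5e-07 × 111120 × cos 12.782° = 5e-07 × 111120 × 0.9752 ≈ 0.0541832 m.
Combining orthogonally: (0.05556² + 0.0541832²)^½ ≈ 0.0776062 m.
That is 0.0776062 m = 7.7606 cm.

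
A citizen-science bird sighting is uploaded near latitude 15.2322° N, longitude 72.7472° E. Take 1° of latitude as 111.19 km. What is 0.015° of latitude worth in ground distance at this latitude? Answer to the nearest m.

Along a meridian 0.015° is 0.015 × 111190 = 1667.85 m.

1668 m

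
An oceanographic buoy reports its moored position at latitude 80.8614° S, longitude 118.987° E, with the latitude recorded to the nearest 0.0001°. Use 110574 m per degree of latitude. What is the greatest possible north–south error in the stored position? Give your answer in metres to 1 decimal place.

5.5 metres

Rounding to 4 decimal places leaves the latitude within ±5e-05° of the true value.
So the N–S error is at most 5e-05 × 110574 = 5.5287 m.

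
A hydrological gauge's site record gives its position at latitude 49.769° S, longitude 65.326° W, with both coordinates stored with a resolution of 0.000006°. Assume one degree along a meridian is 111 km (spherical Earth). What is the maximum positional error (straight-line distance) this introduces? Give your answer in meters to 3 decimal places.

With a 0.000006° grid the true value lies within half a step, ±0.000006°/2 = ±3e-06°, of the stored one.
Latitude error → 3e-06 × 111000 = 0.333 m along the meridian.
East–west component at 49.769°: 3e-06° × 111000 × cos 49.769° ≈ 3e-06 × 71691.7 ≈ 0.215075 m.
Combining orthogonally: (0.333² + 0.215075²)^½ ≈ 0.396417 m.

0.396 meters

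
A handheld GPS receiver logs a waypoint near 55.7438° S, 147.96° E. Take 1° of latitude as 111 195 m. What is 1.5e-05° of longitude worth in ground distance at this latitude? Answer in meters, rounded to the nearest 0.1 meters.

At 55.7438° a degree of longitude is 111195 × cos 55.7438° ≈ 62591 m, so 1.5e-05° corresponds to 0.938866 m.

0.9 meters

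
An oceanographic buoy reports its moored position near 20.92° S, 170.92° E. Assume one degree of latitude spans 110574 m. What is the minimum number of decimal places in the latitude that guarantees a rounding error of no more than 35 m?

4

One degree of latitude covers 110574 m.
N decimal places → at most half a unit in the last place, 0.5 × 10⁻ᴺ° = 110574/2 × 10⁻ᴺ m.
Need 0.5 × 110574 × 10⁻ᴺ ≤ 35 → 10⁻ᴺ ≤ 6.331e-04, so N ≥ 3.20.
At 3 places the error can reach 55.3 m, but 4 places keeps it to 5.53 m.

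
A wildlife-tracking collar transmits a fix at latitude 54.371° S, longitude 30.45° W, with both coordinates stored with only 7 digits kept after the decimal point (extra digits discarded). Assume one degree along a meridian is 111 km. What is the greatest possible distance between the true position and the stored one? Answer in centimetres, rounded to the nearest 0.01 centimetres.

1.28 centimetres

Truncating at 7 decimal places can drop up to a full unit in the last place, so each coordinate may be off by as much as 1e-07°.
Latitude error → 1e-07 × 111000 = 0.0111 m along the meridian.
Longitude error → 1e-07 × 111000 × cos 54.371° = 1e-07 × 111000 × 0.5825 ≈ 0.00646613 m.
Combining orthogonally: (0.0111² + 0.00646613²)^½ ≈ 0.012846 m.
That is 0.012846 m = 1.2846 cm.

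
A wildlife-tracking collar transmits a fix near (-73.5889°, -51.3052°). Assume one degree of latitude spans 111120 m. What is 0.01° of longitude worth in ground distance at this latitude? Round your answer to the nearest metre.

At 73.5889° a degree of longitude is 111120 × cos 73.5889° ≈ 31394.4 m, so 0.01° corresponds to 313.944 m.

314 metres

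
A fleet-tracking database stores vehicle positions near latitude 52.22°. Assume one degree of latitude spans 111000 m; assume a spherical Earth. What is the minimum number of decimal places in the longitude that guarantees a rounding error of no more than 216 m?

At 52.22° one degree of longitude covers 111000 × cos 52.22° ≈ 111000 × 0.6126 ≈ 68002.1 m.
N decimal places → at most half a unit in the last place, 0.5 × 10⁻ᴺ° = 68002.1/2 × 10⁻ᴺ m.
Setting 34001 × 10⁻ᴺ ≤ 216 gives 10ᴺ ≥ 157.4, i.e. N ≥ 2.20.
At 2 places the error can reach 340 m, but 3 places keeps it to 34 m.

3 decimal places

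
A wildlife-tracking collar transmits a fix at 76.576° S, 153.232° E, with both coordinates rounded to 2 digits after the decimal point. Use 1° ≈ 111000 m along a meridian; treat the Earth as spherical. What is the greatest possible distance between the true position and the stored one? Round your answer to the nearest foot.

1869 feet

Rounding to 2 decimal places leaves each coordinate within ±0.005° of the true value.
N–S: 0.005° × 111000 m/° = 555 m.
E–W at 76.576°: 0.005° × 111000 × cos 76.576° = 0.005 × 111000 × 0.2322 ≈ 128.846 m.
Combining orthogonally: (555² + 128.846²)^½ ≈ 569.76 m.
In feet: 569.76 m ÷ 0.3048 ≈ 1869.3 ft.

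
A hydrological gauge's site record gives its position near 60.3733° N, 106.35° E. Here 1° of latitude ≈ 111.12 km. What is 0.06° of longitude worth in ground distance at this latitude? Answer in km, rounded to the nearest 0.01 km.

3.30 km

At 60.3733° a degree of longitude is 111120 × cos 60.3733° ≈ 54931.8 m, so 0.06° corresponds to 3295.91 m.
That is 3295.91 m = 3.2959 km.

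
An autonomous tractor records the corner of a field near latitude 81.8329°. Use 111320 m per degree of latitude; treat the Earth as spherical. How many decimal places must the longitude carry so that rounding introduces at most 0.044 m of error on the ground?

6

At 81.8329° one degree of longitude covers 111320 × cos 81.8329° ≈ 111320 × 0.1421 ≈ 15814.2 m.
With N decimal places the half-ulp bound is 0.5·10⁻ᴺ°, or 0.5·10⁻ᴺ × 15814.2 m on the ground.
Setting 7907.09 × 10⁻ᴺ ≤ 0.044 gives 10ᴺ ≥ 1.797e+05, i.e. N ≥ 5.25.
N = 5 would give 0.0791 m (too coarse); N = 6 gives 0.00791 m ≤ 0.044 m.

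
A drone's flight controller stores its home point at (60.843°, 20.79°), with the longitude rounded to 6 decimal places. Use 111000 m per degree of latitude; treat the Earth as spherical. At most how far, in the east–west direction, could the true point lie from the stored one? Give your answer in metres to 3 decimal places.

0.027 metres

Rounding to 6 decimal places leaves the longitude within ±5e-07° of the true value.
Parallels shrink by cos φ, so at 60.843° a degree of longitude is 111000 × 0.4872 ≈ 54079.7 m.
Maximum E–W displacement: 5e-07 × 54079.7 = 0.0270398 m.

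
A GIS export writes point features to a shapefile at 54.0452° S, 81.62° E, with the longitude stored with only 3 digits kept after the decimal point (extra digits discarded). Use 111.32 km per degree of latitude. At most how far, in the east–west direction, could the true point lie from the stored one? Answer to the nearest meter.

Truncating at 3 decimal places can drop up to a full unit in the last place, so the longitude may be off by as much as 0.001°.
At latitude 54.0452° a degree of longitude spans 111320 m × cos 54.0452° = 111320 × 0.5871 ≈ 65361.2 m.
East–west error: 0.001° × 65361.2 m/° ≈ 65.3612 m.

65 meters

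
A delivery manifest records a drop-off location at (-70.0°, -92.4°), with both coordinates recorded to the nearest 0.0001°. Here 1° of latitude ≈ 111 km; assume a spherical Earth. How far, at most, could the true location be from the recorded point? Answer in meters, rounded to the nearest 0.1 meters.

5.9 meters

Rounding to 4 decimal places leaves each coordinate within ±5e-05° of the true value.
North–south component: 5e-05° × 111000 = 5.55 m.
Longitude error → 5e-05 × 111000 × cos 70° = 5e-05 × 111000 × 0.3420 ≈ 1.89821 m.
The two errors are perpendicular, so the maximum displacement is √(5.55² + 1.89821²) ≈ 5.86564 m.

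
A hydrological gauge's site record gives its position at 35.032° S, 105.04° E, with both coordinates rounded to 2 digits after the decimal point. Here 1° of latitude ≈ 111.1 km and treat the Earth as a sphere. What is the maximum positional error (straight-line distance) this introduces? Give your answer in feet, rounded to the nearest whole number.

2356 feet

Rounding to 2 decimal places leaves each coordinate within ±0.005° of the true value.
N–S: 0.005° × 111100 m/° = 555.5 m.
East–west component at 35.032°: 0.005° × 111100 × cos 35.032° ≈ 0.005 × 90972.2 ≈ 454.861 m.
Worst case both components are at the extreme and orthogonal: √(555.5² + 454.861²) ≈ 717.968 m.
Converting: 717.968 m × 3.2808 ft/m ≈ 2355.5 ft.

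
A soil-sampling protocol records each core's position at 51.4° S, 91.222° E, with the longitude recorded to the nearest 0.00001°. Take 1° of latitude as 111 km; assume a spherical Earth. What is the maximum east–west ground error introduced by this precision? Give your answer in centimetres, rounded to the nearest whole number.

Rounding to 5 decimal places leaves the longitude within ±5e-06° of the true value.
One degree of longitude at 51.4° is 111000 × cos 51.4° ≈ 111000 × 0.6239 = 69250.6 m.
East–west error: 5e-06° × 69250.6 m/° ≈ 0.346253 m.
That is 0.346253 m = 34.625 cm.

35 centimetres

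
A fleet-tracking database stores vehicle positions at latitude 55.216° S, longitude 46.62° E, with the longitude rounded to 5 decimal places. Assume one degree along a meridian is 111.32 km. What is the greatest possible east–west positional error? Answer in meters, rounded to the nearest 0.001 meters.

Rounding to 5 decimal places leaves the longitude within ±5e-06° of the true value.
One degree of longitude at 55.216° is 111320 × cos 55.216° ≈ 111320 × 0.5705 = 63506.3 m.
Maximum E–W displacement: 5e-06 × 63506.3 = 0.317532 m.

0.318 meters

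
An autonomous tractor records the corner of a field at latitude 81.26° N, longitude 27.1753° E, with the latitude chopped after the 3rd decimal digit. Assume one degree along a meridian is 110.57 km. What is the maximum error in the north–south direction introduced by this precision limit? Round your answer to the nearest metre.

Truncating at 3 decimal places can drop up to a full unit in the last place, so the latitude may be off by as much as 0.001°.
Along the meridian that is 0.001° × 110570 m/° = 110.57 m.

111 metres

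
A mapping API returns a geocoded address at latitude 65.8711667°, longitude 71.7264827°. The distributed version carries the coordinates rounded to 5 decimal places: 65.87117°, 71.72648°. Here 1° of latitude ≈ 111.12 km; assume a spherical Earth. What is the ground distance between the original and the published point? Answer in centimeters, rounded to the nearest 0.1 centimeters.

38.7 centimeters

Δlat = 65.8711667 − 65.87117 = -0.0000033°; Δlon = 71.7264827 − 71.72648 = +0.0000027°.
North–south shift: -0.0000033 × 111120 = -0.366696 m.
E–W at 65.8712°: 0.0000027° × 111120 × cos 65.8712° = 0.0000027 × 111120 × 0.4088 ≈ 0.122647 m.
Distance: √(0.366696² + 0.122647²) ≈ 0.386663 m.
That is 0.386663 m = 38.666 cm.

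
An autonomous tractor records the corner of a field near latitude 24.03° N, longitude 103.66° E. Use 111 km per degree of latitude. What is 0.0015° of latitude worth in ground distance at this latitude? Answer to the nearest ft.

0.0015° × 111000 m/° = 166.5 m.
Converting: 166.5 m × 3.2808 ft/m ≈ 546.26 ft.

546 ft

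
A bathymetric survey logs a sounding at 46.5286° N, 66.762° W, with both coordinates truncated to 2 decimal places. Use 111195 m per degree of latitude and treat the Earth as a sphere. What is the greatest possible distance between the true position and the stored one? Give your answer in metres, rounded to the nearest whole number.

Truncating at 2 decimal places can drop up to a full unit in the last place, so each coordinate may be off by as much as 0.01°.
N–S: 0.01° × 111195 m/° = 1111.95 m.
East–west component at 46.5286°: 0.01° × 111195 × cos 46.5286° ≈ 0.01 × 76501.3 ≈ 765.013 m.
Combining orthogonally: (1111.95² + 765.013²)^½ ≈ 1349.7 m.

1350 metres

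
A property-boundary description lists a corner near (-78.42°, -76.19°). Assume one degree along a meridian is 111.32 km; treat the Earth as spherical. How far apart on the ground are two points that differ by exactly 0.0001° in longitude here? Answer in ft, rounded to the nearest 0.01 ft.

One degree of longitude here spans 111320 × cos 78.42° = 111320 × 0.2007 ≈ 22345.9 m; 0.0001° of that is 2.23459 m.
Converting: 2.23459 m × 3.2808 ft/m ≈ 7.3313 ft.

7.33 ft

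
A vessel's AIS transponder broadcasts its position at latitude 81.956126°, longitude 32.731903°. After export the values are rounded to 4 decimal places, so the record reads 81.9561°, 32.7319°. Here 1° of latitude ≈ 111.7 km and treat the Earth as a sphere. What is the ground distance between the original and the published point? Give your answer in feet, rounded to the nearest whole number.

Δlat = 81.956126 − 81.9561 = +0.000026°; Δlon = 32.731903 − 32.7319 = +0.000003°.
North–south shift: 0.000026 × 111700 = 2.9042 m.
East–west at this latitude: 0.000003° × 111700 × cos 81.9561° ≈ 0.000003 × 15630.4 = 0.0468911 m.
Hypotenuse of the two orthogonal shifts: √(2.9042² + 0.0468911²) = 2.90458 m.
Converting: 2.90458 m × 3.2808 ft/m ≈ 9.5295 ft.

10 feet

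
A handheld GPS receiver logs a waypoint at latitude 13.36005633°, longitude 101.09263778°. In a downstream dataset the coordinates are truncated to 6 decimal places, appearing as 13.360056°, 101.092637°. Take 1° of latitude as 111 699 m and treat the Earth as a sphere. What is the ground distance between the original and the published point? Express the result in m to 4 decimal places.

0.0924 m

Δlat = 13.36005633 − 13.360056 = +0.00000033°; Δlon = 101.09263778 − 101.092637 = +0.00000078°.
N–S: 0.00000033° × 111699 m/° = 0.0368607 m.
E–W at 13.3601°: 0.00000078° × 111699 × cos 13.3601° = 0.00000078 × 111699 × 0.9729 ≈ 0.0847674 m.
Combined displacement = (0.0368607² + 0.0847674²)^½ ≈ 0.0924349 m.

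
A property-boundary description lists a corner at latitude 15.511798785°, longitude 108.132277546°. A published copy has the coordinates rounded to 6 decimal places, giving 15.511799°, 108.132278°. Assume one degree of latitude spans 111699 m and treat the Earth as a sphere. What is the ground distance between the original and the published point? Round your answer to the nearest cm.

The latitude changed by -0.000000215° and the longitude by -0.000000454°.
North–south shift: -0.000000215 × 111699 = -0.0240153 m.
E–W at 15.5118°: -0.000000454° × 111699 × cos 15.5118° = -0.000000454 × 111699 × 0.9636 ≈ -0.0488642 m.
Combined displacement = (0.0240153² + 0.0488642²)^½ ≈ 0.0544467 m.
That is 0.0544467 m = 5.4447 cm.

5 cm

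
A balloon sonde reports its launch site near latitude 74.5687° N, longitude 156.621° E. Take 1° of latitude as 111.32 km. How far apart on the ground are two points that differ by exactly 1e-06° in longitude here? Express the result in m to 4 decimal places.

0.0296 m

One degree of longitude here spans 111320 × cos 74.5687° = 111320 × 0.2661 ≈ 29620.3 m; 1e-06° of that is 0.0296203 m.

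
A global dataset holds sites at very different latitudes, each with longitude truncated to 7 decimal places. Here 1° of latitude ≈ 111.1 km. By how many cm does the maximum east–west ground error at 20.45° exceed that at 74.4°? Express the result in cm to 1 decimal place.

Truncating at 7 decimal places can drop up to a full unit in the last place, so the longitude may be off by as much as 1e-07°.
At 20.45°: 1e-07° × 111100 × cos 20.45° = 1e-07 × 111100 × 0.9370 ≈ 0.01041 m.
At 74.4°: 1e-07° × 111100 × cos 74.4° = 1e-07 × 111100 × 0.2689 ≈ 0.0029877 m.
Difference: 0.01041 − 0.0029877 = 0.0074221 m.
That is 0.00742212 m = 0.74221 cm.

0.7 cm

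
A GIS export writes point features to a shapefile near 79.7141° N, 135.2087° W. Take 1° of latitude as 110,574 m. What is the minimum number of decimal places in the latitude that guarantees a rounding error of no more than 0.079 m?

One degree of latitude covers 110574 m.
N decimal places → at most half a unit in the last place, 0.5 × 10⁻ᴺ° = 110574/2 × 10⁻ᴺ m.
Setting 55287 × 10⁻ᴺ ≤ 0.079 gives 10ᴺ ≥ 6.998e+05, i.e. N ≥ 5.84.
At 5 places the error can reach 0.553 m, but 6 places keeps it to 0.0553 m.

6 decimal places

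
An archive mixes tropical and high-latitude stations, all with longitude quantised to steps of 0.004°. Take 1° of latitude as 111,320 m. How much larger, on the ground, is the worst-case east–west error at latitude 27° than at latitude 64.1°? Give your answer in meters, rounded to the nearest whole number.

101 meters

With a 0.004° grid the true value lies within half a step, ±0.004°/2 = ±0.002°, of the stored one.
At 27°: 0.002° × 111320 × cos 27° = 0.002 × 111320 × 0.8910 ≈ 198.37 m.
Error at 64.1° = 0.002° × 111320 × cos 64.1° ≈ 222.64 × 0.4368 = 97.25 m.
So the lower-latitude error exceeds the higher by 198.37 − 97.25 = 101.12 m.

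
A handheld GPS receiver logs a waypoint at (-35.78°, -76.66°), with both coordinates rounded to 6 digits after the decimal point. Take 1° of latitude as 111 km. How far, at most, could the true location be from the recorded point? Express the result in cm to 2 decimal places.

Rounding to 6 decimal places leaves each coordinate within ±5e-07° of the true value.
North–south component: 5e-07° × 111000 = 0.0555 m.
East–west component at 35.78°: 5e-07° × 111000 × cos 35.78° ≈ 5e-07 × 90050.7 ≈ 0.0450254 m.
Worst case both components are at the extreme and orthogonal: √(0.0555² + 0.0450254²) ≈ 0.071467 m.
That is 0.071467 m = 7.1467 cm.

7.15 cm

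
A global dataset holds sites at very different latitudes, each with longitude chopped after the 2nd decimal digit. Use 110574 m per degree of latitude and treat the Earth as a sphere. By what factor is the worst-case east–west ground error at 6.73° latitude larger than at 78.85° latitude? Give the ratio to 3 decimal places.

5.136

Truncating at 2 decimal places can drop up to a full unit in the last place, so the longitude may be off by as much as 0.01°.
Error at 6.73° = 0.01° × 110574 × cos 6.73° ≈ 1105.7 × 0.9931 = 1098.1 m.
Error at 78.85° = 0.01° × 110574 × cos 78.85° ≈ 1105.7 × 0.1934 = 213.83 m.
The ratio reduces to cos 6.73° / cos 78.85° = 0.9931/0.1934 ≈ 5.1356.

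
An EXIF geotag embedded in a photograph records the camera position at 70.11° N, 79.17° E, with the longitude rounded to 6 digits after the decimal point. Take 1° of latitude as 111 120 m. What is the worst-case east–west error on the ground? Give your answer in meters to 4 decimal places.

Rounding to 6 decimal places leaves the longitude within ±5e-07° of the true value.
Parallels shrink by cos φ, so at 70.11° a degree of longitude is 111120 × 0.3402 ≈ 37804.7 m.
Maximum E–W displacement: 5e-07 × 37804.7 = 0.0189024 m.

0.0189 meters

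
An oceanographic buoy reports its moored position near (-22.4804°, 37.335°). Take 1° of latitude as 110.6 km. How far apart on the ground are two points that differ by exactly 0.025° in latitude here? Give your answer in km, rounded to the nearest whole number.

0.025° × 110600 m/° = 2765 m.
That is 2765 m = 2.765 km.

3 km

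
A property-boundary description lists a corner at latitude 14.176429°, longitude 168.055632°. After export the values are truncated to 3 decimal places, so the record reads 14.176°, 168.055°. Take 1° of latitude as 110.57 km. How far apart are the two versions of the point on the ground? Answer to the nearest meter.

83 meters

Δlat = 14.176429 − 14.176 = +0.000429°; Δlon = 168.055632 − 168.055 = +0.000632°.
N–S: 0.000429° × 110570 m/° = 47.4345 m.
East–west at this latitude: 0.000632° × 110570 × cos 14.176° ≈ 0.000632 × 107203 = 67.7522 m.
Distance: √(47.4345² + 67.7522²) ≈ 82.7067 m.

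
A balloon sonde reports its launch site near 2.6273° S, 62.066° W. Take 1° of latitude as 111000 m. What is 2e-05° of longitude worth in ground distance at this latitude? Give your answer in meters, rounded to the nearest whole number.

2 meters

One degree of longitude here spans 111000 × cos 2.6273° = 111000 × 0.9989 ≈ 110883 m; 2e-05° of that is 2.21767 m.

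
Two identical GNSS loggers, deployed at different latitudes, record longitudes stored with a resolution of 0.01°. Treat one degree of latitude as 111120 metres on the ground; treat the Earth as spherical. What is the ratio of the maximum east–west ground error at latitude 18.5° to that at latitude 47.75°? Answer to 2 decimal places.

With a 0.01° grid the true value lies within half a step, ±0.01°/2 = ±0.005°, of the stored one.
At 18.5°: 0.005° × 111120 × cos 18.5° = 0.005 × 111120 × 0.9483 ≈ 526.89 m.
At 47.75°: 0.005° × 111120 × cos 47.75° = 0.005 × 111120 × 0.6724 ≈ 373.57 m.
Ratio: 526.89 / 373.57 = cos 18.5° / cos 47.75° ≈ 1.4104.

1.41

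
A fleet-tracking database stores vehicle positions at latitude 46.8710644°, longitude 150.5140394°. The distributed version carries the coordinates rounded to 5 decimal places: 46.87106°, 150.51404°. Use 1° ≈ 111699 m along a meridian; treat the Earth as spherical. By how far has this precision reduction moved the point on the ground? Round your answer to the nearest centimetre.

49 centimetres

Δlat = 46.8710644 − 46.87106 = +0.0000044°; Δlon = 150.5140394 − 150.51404 = -0.0000006°.
N–S: 0.0000044° × 111699 m/° = 0.491476 m.
East–west at this latitude: -0.0000006° × 111699 × cos 46.8711° ≈ -0.0000006 × 76362.2 = -0.0458173 m.
Hypotenuse of the two orthogonal shifts: √(0.491476² + 0.0458173²) = 0.493607 m.
That is 0.493607 m = 49.361 cm.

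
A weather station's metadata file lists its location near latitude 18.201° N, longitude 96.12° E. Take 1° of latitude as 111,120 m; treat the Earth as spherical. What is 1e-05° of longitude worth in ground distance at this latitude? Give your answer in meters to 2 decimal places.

1e-05° of longitude at 18.201° is 1e-05 × 111120 × cos 18.201° ≈ 1e-05 × 105560 = 1.0556 m.

1.06 meters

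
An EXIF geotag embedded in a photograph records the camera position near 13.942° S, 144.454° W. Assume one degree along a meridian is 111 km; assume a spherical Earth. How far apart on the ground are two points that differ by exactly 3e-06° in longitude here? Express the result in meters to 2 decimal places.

One degree of longitude here spans 111000 × cos 13.942° = 111000 × 0.9705 ≈ 107730 m; 3e-06° of that is 0.32319 m.

0.32 meters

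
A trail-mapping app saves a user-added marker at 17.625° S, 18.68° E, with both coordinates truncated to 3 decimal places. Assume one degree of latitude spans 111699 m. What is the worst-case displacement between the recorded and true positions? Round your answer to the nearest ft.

506 ft

Truncating at 3 decimal places can drop up to a full unit in the last place, so each coordinate may be off by as much as 0.001°.
North–south component: 0.001° × 111699 = 111.699 m.
E–W at 17.625°: 0.001° × 111699 × cos 17.625° = 0.001 × 111699 × 0.9531 ≈ 106.456 m.
Combining orthogonally: (111.699² + 106.456²)^½ ≈ 154.303 m.
Converting: 154.303 m × 3.2808 ft/m ≈ 506.24 ft.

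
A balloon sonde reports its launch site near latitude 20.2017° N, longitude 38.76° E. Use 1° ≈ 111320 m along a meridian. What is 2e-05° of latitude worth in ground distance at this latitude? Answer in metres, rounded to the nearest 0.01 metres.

2.23 metres

Along a meridian 2e-05° is 2e-05 × 111320 = 2.2264 m.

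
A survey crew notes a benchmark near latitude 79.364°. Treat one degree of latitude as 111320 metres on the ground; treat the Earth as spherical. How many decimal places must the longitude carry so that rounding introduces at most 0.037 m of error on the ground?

6

At 79.364° one degree of longitude covers 111320 × cos 79.364° ≈ 111320 × 0.1846 ≈ 20546.2 m.
Rounding to N decimal places gives at most 0.5 × 10⁻ᴺ degrees of error, i.e. 0.5 × 10⁻ᴺ × 20546.2 m.
Setting 10273.1 × 10⁻ᴺ ≤ 0.037 gives 10ᴺ ≥ 2.777e+05, i.e. N ≥ 5.44.
At 5 places the error can reach 0.103 m, but 6 places keeps it to 0.0103 m.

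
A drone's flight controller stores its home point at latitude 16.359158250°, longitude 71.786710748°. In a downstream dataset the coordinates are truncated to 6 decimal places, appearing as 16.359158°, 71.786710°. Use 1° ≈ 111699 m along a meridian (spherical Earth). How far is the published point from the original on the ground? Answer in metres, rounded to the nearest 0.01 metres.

Δlat = 16.359158250 − 16.359158 = +0.000000250°; Δlon = 71.786710748 − 71.786710 = +0.000000748°.
N–S: 0.000000250° × 111699 m/° = 0.0279247 m.
East–west at this latitude: 0.000000748° × 111699 × cos 16.3592° ≈ 0.000000748 × 107177 = 0.0801683 m.
Combined displacement = (0.0279247² + 0.0801683²)^½ ≈ 0.0848926 m.

0.08 metres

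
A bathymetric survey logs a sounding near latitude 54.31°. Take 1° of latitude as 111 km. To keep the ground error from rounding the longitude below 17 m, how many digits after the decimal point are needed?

At 54.31° one degree of longitude covers 111000 × cos 54.31° ≈ 111000 × 0.5834 ≈ 64757.3 m.
With N decimal places the half-ulp bound is 0.5·10⁻ᴺ°, or 0.5·10⁻ᴺ × 64757.3 m on the ground.
Setting 32378.7 × 10⁻ᴺ ≤ 17 gives 10ᴺ ≥ 1905, i.e. N ≥ 3.28.
At 3 places the error can reach 32.4 m, but 4 places keeps it to 3.24 m.

4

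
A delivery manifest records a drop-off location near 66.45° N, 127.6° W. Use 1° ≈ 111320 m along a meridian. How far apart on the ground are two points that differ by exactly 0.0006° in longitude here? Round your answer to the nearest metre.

27 metres

0.0006° of longitude at 66.45° is 0.0006 × 111320 × cos 66.45° ≈ 0.0006 × 44477.8 = 26.6867 m.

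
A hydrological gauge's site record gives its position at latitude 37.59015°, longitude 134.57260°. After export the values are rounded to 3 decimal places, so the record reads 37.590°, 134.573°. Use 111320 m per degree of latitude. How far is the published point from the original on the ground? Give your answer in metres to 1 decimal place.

39.0 metres

The latitude changed by +0.00015° and the longitude by -0.00040°.
N–S: 0.00015° × 111320 m/° = 16.698 m.
East–west at this latitude: -0.00040° × 111320 × cos 37.59° ≈ -0.00040 × 88209.5 = -35.2838 m.
Distance: √(16.698² + 35.2838²) ≈ 39.0355 m.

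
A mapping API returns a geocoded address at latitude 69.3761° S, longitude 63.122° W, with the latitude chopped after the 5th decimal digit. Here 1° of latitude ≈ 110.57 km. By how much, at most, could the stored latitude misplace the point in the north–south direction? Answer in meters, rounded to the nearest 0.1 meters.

1.1 meters

Truncating at 5 decimal places can drop up to a full unit in the last place, so the latitude may be off by as much as 1e-05°.
Along the meridian that is 1e-05° × 110570 m/° = 1.1057 m.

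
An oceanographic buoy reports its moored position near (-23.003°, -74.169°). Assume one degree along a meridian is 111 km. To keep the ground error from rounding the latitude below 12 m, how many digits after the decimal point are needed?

4

One degree of latitude covers 111000 m.
Rounding to N decimal places gives at most 0.5 × 10⁻ᴺ degrees of error, i.e. 0.5 × 10⁻ᴺ × 111000 m.
Setting 55500 × 10⁻ᴺ ≤ 12 gives 10ᴺ ≥ 4625, i.e. N ≥ 3.67.
So 4 decimal places suffice (5.55 m); 3 would allow up to 55.5 m.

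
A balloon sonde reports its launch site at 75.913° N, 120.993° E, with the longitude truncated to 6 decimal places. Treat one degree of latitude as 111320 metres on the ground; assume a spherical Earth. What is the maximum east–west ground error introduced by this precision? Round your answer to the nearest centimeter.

Truncating at 6 decimal places can drop up to a full unit in the last place, so the longitude may be off by as much as 1e-06°.
At latitude 75.913° a degree of longitude spans 111320 m × cos 75.913° = 111320 × 0.2434 ≈ 27094.7 m.
East–west error: 1e-06° × 27094.7 m/° ≈ 0.0270947 m.
That is 0.0270947 m = 2.7095 cm.

3 centimeters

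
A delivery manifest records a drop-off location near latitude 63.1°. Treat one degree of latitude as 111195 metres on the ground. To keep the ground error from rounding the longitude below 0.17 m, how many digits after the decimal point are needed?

At 63.1° one degree of longitude covers 111195 × cos 63.1° ≈ 111195 × 0.4524 ≈ 50308.5 m.
Rounding to N decimal places gives at most 0.5 × 10⁻ᴺ degrees of error, i.e. 0.5 × 10⁻ᴺ × 50308.5 m.
Setting 25154.2 × 10⁻ᴺ ≤ 0.17 gives 10ᴺ ≥ 1.48e+05, i.e. N ≥ 5.17.
At 5 places the error can reach 0.252 m, but 6 places keeps it to 0.0252 m.

6 decimal places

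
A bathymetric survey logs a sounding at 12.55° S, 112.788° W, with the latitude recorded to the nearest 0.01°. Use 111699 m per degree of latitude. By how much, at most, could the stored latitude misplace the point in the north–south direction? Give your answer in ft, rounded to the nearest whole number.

Rounding to 2 decimal places leaves the latitude within ±0.005° of the true value.
North–south distance: 0.005° × 111699 m/° = 558.495 m.
Converting: 558.495 m × 3.2808 ft/m ≈ 1832.3 ft.

1832 ft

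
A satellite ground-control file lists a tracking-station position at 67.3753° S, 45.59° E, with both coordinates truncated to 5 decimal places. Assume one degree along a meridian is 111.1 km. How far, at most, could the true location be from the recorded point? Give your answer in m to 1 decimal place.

1.2 m

Truncating at 5 decimal places can drop up to a full unit in the last place, so each coordinate may be off by as much as 1e-05°.
North–south component: 1e-05° × 111100 = 1.111 m.
Longitude error → 1e-05 × 111100 × cos 67.3753° = 1e-05 × 111100 × 0.3847 ≈ 0.427394 m.
Combining orthogonally: (1.111² + 0.427394²)^½ ≈ 1.19037 m.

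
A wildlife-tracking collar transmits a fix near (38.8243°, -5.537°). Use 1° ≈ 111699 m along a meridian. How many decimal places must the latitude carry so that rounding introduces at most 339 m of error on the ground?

3 decimal places

One degree of latitude covers 111699 m.
Rounding to N decimal places gives at most 0.5 × 10⁻ᴺ degrees of error, i.e. 0.5 × 10⁻ᴺ × 111699 m.
Setting 55849.5 × 10⁻ᴺ ≤ 339 gives 10ᴺ ≥ 164.7, i.e. N ≥ 2.22.
At 2 places the error can reach 558 m, but 3 places keeps it to 55.8 m.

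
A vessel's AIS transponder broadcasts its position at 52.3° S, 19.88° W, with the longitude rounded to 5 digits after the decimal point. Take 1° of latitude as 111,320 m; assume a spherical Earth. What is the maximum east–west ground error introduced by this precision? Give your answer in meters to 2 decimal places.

0.34 meters

Rounding to 5 decimal places leaves the longitude within ±5e-06° of the true value.
At latitude 52.3° a degree of longitude spans 111320 m × cos 52.3° = 111320 × 0.6115 ≈ 68075.2 m.
East–west error: 5e-06° × 68075.2 m/° ≈ 0.340376 m.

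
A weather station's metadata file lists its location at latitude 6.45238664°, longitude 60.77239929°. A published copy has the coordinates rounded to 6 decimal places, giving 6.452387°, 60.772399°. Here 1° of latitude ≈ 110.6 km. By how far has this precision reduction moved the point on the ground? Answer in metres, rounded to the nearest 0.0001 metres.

Δlat = 6.45238664 − 6.452387 = -0.00000036°; Δlon = 60.77239929 − 60.772399 = +0.00000029°.
North–south shift: -0.00000036 × 110600 = -0.039816 m.
East–west at this latitude: 0.00000029° × 110600 × cos 6.45239° ≈ 0.00000029 × 109899 = 0.0318708 m.
Combined displacement = (0.039816² + 0.0318708²)^½ ≈ 0.0510006 m.

0.0510 metres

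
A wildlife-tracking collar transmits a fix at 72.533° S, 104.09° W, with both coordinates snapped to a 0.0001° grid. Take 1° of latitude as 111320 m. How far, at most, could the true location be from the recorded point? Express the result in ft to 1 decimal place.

With a 0.0001° grid the true value lies within half a step, ±0.0001°/2 = ±5e-05°, of the stored one.
North–south component: 5e-05° × 111320 = 5.566 m.
E–W at 72.533°: 5e-05° × 111320 × cos 72.533° = 5e-05 × 111320 × 0.3002 ≈ 1.67067 m.
The two errors are perpendicular, so the maximum displacement is √(5.566² + 1.67067²) ≈ 5.81132 m.
Converting: 5.81132 m × 3.2808 ft/m ≈ 19.066 ft.

19.1 ft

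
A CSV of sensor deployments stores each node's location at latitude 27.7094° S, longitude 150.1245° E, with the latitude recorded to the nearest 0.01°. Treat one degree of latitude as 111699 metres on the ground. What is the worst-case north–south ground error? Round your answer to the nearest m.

Rounding to 2 decimal places leaves the latitude within ±0.005° of the true value.
North–south distance: 0.005° × 111699 m/° = 558.495 m.

558 m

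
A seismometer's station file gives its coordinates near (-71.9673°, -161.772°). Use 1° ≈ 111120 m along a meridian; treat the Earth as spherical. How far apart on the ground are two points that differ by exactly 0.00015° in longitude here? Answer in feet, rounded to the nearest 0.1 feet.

0.00015° of longitude at 71.9673° is 0.00015 × 111120 × cos 71.9673° ≈ 0.00015 × 34398.3 = 5.15974 m.
In feet: 5.15974 m ÷ 0.3048 ≈ 16.928 ft.

16.9 feet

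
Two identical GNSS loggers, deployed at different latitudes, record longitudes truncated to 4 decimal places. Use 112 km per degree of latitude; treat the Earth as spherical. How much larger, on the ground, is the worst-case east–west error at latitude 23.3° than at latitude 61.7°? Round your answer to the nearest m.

Truncating at 4 decimal places can drop up to a full unit in the last place, so the longitude may be off by as much as 0.0001°.
At 23.3°: 0.0001° × 112000 × cos 23.3° = 0.0001 × 112000 × 0.9184 ≈ 10.287 m.
Error at 61.7° = 0.0001° × 112000 × cos 61.7° ≈ 11.2 × 0.4741 = 5.3098 m.
Difference: 10.287 − 5.3098 = 4.9768 m.

5 m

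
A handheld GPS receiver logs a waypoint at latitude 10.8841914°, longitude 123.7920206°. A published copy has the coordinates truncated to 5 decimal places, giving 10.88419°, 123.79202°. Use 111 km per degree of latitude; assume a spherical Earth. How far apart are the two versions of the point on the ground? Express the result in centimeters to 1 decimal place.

16.9 centimeters

The latitude changed by +0.0000014° and the longitude by +0.0000006°.
North–south shift: 0.0000014 × 111000 = 0.1554 m.
East–west at this latitude: 0.0000006° × 111000 × cos 10.8842° ≈ 0.0000006 × 109003 = 0.0654019 m.
Hypotenuse of the two orthogonal shifts: √(0.1554² + 0.0654019²) = 0.168602 m.
That is 0.168602 m = 16.86 cm.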